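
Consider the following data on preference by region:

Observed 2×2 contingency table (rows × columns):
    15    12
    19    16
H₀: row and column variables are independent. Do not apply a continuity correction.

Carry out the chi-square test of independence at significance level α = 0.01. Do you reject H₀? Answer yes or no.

reject H₀: no

Row totals [27, 35], col totals [34, 28], n=62
χ² = (15−14.81)²/14.81 + (12−12.19)²/12.19 + (19−19.19)²/19.19 + (16−15.81)²/15.81 = 0.0099
df = 1
p-value (upper-tail) = 0.92065
At α=0.01: p ≥ α → fail to reject H₀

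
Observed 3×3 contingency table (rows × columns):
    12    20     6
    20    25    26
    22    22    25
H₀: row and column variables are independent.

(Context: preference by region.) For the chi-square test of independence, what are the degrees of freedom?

df = (r−1)(c−1) = (3−1)·(3−1) = 4

degrees of freedom = 4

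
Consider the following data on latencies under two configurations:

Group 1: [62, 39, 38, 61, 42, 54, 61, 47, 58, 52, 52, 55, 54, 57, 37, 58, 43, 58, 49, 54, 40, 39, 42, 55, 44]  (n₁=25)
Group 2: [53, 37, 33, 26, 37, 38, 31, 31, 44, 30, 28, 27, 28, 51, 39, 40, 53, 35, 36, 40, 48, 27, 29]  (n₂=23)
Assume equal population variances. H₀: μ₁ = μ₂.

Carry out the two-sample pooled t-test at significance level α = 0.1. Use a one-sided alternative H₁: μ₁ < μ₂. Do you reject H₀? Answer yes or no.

reject H₀: no

x̄₁=50.040, s₁=8.193, n₁=25
x̄₂=36.565, s₂=8.490, n₂=23
s_p² = [24·8.193² + 22·8.490²]/46 = 69.4916
SE = √(s_p²·(1/25+1/23)) = 2.4085
t = (50.040−36.565)/2.4085 = 5.5946
df = 46
p-value (one-sided, H₁ less) = 1.00000
At α=0.1: p ≥ α → fail to reject H₀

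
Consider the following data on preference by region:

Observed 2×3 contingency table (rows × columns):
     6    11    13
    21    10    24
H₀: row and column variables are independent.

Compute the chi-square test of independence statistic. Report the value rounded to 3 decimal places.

test statistic = 4.705

Row totals [30, 55], col totals [27, 21, 37], n=85
χ² = (6−9.53)²/9.53 + (11−7.41)²/7.41 + (13−13.06)²/13.06 + (21−17.47)²/17.47 + (10−13.59)²/13.59 + (24−23.94)²/23.94 = 4.7053
df = 2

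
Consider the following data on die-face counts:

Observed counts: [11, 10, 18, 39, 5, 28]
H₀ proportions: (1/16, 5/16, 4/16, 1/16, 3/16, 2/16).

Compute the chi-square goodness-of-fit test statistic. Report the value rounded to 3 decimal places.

n = 111; E_i = n·p_i = [6.94, 34.69, 27.75, 6.94, 20.81, 13.88]
χ² = (11−6.94)²/6.94 + (10−34.69)²/34.69 + (18−27.75)²/27.75 + (39−6.94)²/6.94 + (5−20.81)²/20.81 + (28−13.88)²/13.88 = 197.9489
df = 5

test statistic = 197.949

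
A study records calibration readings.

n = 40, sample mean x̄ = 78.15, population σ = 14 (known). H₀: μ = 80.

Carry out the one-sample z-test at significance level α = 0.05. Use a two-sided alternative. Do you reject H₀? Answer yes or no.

SE = σ/√n = 14/√40 = 2.2136
z = (x̄−μ₀)/SE = (78.15−80)/2.2136 = -0.8357
p-value (two-sided) = 0.40330
At α=0.05: p ≥ α → fail to reject H₀

reject H₀: no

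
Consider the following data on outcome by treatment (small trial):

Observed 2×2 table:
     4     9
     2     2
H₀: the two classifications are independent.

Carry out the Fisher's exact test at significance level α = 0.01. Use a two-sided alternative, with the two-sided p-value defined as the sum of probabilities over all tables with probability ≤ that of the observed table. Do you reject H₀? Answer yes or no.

reject H₀: no

Margins: r₁=13, r₂=4, c₁=6, c₂=11, n=17
p_obs = C(13,4)·C(4,2)/C(17,6); sum pmf over tables with pmf ≤ p_obs
p-value (two-sided) = 0.58403
At α=0.01: p ≥ α → fail to reject H₀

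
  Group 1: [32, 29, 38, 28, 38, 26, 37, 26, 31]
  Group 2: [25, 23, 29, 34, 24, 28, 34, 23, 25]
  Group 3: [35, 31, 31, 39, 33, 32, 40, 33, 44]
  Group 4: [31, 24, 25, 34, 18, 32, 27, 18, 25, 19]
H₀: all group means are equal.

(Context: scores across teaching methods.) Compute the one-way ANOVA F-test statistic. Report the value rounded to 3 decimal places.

test statistic = 7.638

Group means [31.67, 27.22, 35.33, 25.30], grand mean 29.757
SSB = Σnᵢ(x̄ᵢ−x̄)² = 569.155; SSW = ΣΣ(x−x̄ᵢ)² = 819.656
MSB = 569.155/3 = 189.7184; MSW = 819.656/33 = 24.8380
F = MSB/MSW = 7.6382
df = (3, 33)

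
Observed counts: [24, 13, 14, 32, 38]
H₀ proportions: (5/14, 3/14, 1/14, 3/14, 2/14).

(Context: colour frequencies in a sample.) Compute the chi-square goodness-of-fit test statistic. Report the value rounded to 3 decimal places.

test statistic = 44.555

n = 121; E_i = n·p_i = [43.21, 25.93, 8.64, 25.93, 17.29]
χ² = (24−43.21)²/43.21 + (13−25.93)²/25.93 + (14−8.64)²/8.64 + (32−25.93)²/25.93 + (38−17.29)²/17.29 = 44.5548
df = 4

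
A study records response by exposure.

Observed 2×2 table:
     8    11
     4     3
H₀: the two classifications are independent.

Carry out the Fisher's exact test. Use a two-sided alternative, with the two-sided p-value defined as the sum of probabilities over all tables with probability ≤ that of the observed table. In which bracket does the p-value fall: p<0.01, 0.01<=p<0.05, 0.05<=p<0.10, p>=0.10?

p-value bracket: p>=0.10

Margins: r₁=19, r₂=7, c₁=12, c₂=14, n=26
p_obs = C(19,8)·C(7,4)/C(26,12); sum pmf over tables with pmf ≤ p_obs
p-value (two-sided) = 0.66522
→ bracket: p>=0.10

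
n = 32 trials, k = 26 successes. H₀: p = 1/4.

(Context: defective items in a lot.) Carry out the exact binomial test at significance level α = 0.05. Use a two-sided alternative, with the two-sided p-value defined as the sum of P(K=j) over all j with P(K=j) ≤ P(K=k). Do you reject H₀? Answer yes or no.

reject H₀: yes

Exact binomial: n=32, k=26, p₀=1/4=0.2500
P(X=j) = C(n,j)·p₀^j·(1−p₀)^(n−j); p = Σ P(X=j) over j with P(X=j) ≤ P(X=26)
p-value (two-sided) = 0.00000
At α=0.05: p < α → reject H₀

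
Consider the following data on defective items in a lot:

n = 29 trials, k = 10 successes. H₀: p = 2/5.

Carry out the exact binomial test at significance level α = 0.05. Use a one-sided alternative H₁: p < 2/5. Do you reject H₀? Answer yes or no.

reject H₀: no

Exact binomial: n=29, k=10, p₀=2/5=0.4000
P(X≤10) from Σ C(n,i)·p₀^i·(1−p₀)^(n−i)
p-value (one-sided, H₁ less) = 0.34267
At α=0.05: p ≥ α → fail to reject H₀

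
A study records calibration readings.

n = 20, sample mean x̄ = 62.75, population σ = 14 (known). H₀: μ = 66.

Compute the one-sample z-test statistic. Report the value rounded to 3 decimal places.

SE = σ/√n = 14/√20 = 3.1305
z = (x̄−μ₀)/SE = (62.75−66)/3.1305 = -1.0382

test statistic = -1.038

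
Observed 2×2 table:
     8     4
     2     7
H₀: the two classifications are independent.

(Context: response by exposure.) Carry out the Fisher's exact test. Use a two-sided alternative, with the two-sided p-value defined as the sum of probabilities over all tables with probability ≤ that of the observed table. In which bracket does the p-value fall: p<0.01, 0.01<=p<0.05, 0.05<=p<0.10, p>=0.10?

Margins: r₁=12, r₂=9, c₁=10, c₂=11, n=21
p_obs = C(12,8)·C(9,2)/C(21,10); sum pmf over tables with pmf ≤ p_obs
p-value (two-sided) = 0.08050
→ bracket: 0.05<=p<0.10

p-value bracket: 0.05<=p<0.10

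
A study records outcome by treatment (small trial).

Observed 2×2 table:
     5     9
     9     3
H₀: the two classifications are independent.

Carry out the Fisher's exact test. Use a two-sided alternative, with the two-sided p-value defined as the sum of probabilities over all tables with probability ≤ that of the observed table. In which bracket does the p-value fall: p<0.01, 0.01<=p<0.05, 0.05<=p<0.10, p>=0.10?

Margins: r₁=14, r₂=12, c₁=14, c₂=12, n=26
p_obs = C(14,5)·C(12,9)/C(26,14); sum pmf over tables with pmf ≤ p_obs
p-value (two-sided) = 0.06184
→ bracket: 0.05<=p<0.10

p-value bracket: 0.05<=p<0.10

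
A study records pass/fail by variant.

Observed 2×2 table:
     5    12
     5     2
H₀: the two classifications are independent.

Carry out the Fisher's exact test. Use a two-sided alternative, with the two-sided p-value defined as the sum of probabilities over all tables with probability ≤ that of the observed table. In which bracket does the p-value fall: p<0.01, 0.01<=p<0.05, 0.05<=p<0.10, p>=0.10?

Margins: r₁=17, r₂=7, c₁=10, c₂=14, n=24
p_obs = C(17,5)·C(7,5)/C(24,10); sum pmf over tables with pmf ≤ p_obs
p-value (two-sided) = 0.08501
→ bracket: 0.05<=p<0.10

p-value bracket: 0.05<=p<0.10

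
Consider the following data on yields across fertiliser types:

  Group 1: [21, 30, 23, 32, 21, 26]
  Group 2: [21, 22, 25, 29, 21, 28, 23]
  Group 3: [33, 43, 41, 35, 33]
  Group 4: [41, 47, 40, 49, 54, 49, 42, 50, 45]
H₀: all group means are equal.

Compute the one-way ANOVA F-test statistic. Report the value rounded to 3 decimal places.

Group means [25.50, 24.14, 37.00, 46.33], grand mean 34.222
SSB = Σnᵢ(x̄ᵢ−x̄)² = 2526.310; SSW = ΣΣ(x−x̄ᵢ)² = 438.357
MSB = 2526.310/3 = 842.1032; MSW = 438.357/23 = 19.0590
F = MSB/MSW = 44.1840
df = (3, 23)

test statistic = 44.184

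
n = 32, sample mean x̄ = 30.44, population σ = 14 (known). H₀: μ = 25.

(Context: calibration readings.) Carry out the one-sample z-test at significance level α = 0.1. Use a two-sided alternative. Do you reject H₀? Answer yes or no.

reject H₀: yes

SE = σ/√n = 14/√32 = 2.4749
z = (x̄−μ₀)/SE = (30.44−25)/2.4749 = 2.1981
p-value (two-sided) = 0.02794
At α=0.1: p < α → reject H₀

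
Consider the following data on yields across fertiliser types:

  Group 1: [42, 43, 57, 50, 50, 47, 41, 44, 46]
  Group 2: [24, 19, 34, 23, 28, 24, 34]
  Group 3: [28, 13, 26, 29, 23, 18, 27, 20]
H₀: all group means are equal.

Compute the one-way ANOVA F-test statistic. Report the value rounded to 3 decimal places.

Group means [46.67, 26.57, 23.00], grand mean 32.917
SSB = Σnᵢ(x̄ᵢ−x̄)² = 2770.119; SSW = ΣΣ(x−x̄ᵢ)² = 619.714
MSB = 2770.119/2 = 1385.0595; MSW = 619.714/21 = 29.5102
F = MSB/MSW = 46.9349
df = (2, 21)

test statistic = 46.935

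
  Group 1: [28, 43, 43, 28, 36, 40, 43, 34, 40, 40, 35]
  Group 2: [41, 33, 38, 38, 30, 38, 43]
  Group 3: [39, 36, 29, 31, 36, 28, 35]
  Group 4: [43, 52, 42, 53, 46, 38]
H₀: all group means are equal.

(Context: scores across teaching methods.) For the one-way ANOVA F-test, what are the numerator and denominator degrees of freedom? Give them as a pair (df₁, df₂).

k = 4 groups, N = 31 total
df = (k−1, N−k) = (4−1, 31−4) = (3, 27)

degrees of freedom = [3, 27]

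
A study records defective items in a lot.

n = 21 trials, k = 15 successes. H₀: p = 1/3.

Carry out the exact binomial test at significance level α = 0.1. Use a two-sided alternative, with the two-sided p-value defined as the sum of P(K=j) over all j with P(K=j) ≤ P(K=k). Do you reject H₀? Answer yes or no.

Exact binomial: n=21, k=15, p₀=1/3=0.3333
P(X=j) = C(n,j)·p₀^j·(1−p₀)^(n−j); p = Σ P(X=j) over j with P(X=j) ≤ P(X=15)
p-value (two-sided) = 0.00060
At α=0.1: p < α → reject H₀

reject H₀: yes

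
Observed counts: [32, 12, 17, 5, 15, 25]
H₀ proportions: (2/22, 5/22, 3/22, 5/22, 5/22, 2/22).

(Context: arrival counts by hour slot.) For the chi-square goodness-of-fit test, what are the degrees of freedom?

df = k − 1 = 6 − 1 = 5

degrees of freedom = 5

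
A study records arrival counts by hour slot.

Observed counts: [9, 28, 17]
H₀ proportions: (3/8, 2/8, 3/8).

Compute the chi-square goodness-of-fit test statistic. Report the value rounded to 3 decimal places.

n = 54; E_i = n·p_i = [20.25, 13.50, 20.25]
χ² = (9−20.25)²/20.25 + (28−13.50)²/13.50 + (17−20.25)²/20.25 = 22.3457
df = 2

test statistic = 22.346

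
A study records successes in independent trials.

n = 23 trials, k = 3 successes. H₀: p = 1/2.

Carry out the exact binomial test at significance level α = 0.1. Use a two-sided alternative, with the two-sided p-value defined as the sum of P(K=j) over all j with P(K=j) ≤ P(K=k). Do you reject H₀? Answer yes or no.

Exact binomial: n=23, k=3, p₀=1/2=0.5000
P(X=j) = C(n,j)·p₀^j·(1−p₀)^(n−j); p = Σ P(X=j) over j with P(X=j) ≤ P(X=3)
p-value (two-sided) = 0.00049
At α=0.1: p < α → reject H₀

reject H₀: yes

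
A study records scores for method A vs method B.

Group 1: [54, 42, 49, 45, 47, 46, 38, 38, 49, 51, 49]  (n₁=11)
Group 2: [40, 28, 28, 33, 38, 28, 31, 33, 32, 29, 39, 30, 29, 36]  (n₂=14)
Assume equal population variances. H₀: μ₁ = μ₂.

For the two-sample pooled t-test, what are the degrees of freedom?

degrees of freedom = 23

df = n₁ + n₂ − 2 = 11 + 14 − 2 = 23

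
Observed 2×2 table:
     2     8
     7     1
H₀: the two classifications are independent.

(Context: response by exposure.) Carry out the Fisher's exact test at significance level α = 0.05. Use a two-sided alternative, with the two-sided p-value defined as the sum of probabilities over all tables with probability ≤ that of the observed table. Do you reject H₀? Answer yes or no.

reject H₀: yes

Margins: r₁=10, r₂=8, c₁=9, c₂=9, n=18
p_obs = C(10,2)·C(8,7)/C(18,9); sum pmf over tables with pmf ≤ p_obs
p-value (two-sided) = 0.01522
At α=0.05: p < α → reject H₀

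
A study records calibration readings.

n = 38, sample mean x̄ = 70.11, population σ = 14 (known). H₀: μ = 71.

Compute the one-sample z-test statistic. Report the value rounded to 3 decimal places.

test statistic = -0.392

SE = σ/√n = 14/√38 = 2.2711
z = (x̄−μ₀)/SE = (70.11−71)/2.2711 = -0.3919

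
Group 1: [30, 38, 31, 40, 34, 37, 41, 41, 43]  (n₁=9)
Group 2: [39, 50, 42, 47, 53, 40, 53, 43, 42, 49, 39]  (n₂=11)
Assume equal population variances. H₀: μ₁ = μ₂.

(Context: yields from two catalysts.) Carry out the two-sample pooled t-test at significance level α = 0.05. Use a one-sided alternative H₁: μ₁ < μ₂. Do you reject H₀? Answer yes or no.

x̄₁=37.222, s₁=4.631, n₁=9
x̄₂=45.182, s₂=5.400, n₂=11
s_p² = [8·4.631² + 10·5.400²]/18 = 25.7329
SE = √(s_p²·(1/9+1/11)) = 2.2800
t = (37.222−45.182)/2.2800 = -3.4910
df = 18
p-value (one-sided, H₁ less) = 0.00130
At α=0.05: p < α → reject H₀

reject H₀: yes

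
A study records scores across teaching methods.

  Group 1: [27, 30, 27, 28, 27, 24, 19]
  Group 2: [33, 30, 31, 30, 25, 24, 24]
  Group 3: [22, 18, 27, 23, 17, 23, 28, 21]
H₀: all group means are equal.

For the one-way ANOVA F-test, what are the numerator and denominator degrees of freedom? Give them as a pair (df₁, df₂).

degrees of freedom = [2, 19]

k = 3 groups, N = 22 total
df = (k−1, N−k) = (3−1, 22−3) = (2, 19)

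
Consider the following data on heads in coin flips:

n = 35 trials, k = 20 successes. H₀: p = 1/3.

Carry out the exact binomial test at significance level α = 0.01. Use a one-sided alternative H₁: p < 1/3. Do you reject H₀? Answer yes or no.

reject H₀: no

Exact binomial: n=35, k=20, p₀=1/3=0.3333
P(X≤20) from Σ C(n,i)·p₀^i·(1−p₀)^(n−i)
p-value (one-sided, H₁ less) = 0.99891
At α=0.01: p ≥ α → fail to reject H₀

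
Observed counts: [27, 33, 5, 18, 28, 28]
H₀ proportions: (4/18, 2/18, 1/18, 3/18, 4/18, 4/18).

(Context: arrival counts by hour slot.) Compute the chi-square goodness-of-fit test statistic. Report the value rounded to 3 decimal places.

n = 139; E_i = n·p_i = [30.89, 15.44, 7.72, 23.17, 30.89, 30.89]
χ² = (27−30.89)²/30.89 + (33−15.44)²/15.44 + (5−7.72)²/7.72 + (18−23.17)²/23.17 + (28−30.89)²/30.89 + (28−30.89)²/30.89 = 23.0971
df = 5

test statistic = 23.097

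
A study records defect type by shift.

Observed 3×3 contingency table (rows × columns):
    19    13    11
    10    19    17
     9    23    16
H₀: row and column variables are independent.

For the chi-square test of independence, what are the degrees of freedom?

degrees of freedom = 4

df = (r−1)(c−1) = (3−1)·(3−1) = 4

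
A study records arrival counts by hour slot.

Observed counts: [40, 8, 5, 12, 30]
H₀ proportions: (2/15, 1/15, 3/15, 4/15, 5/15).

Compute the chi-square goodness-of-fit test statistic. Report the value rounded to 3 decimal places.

n = 95; E_i = n·p_i = [12.67, 6.33, 19.00, 25.33, 31.67]
χ² = (40−12.67)²/12.67 + (8−6.33)²/6.33 + (5−19.00)²/19.00 + (12−25.33)²/25.33 + (30−31.67)²/31.67 = 76.8421
df = 4

test statistic = 76.842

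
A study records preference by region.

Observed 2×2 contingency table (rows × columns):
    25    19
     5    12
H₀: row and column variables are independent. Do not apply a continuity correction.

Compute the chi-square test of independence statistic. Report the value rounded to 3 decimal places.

test statistic = 3.685

Row totals [44, 17], col totals [30, 31], n=61
χ² = (25−21.64)²/21.64 + (19−22.36)²/22.36 + (5−8.36)²/8.36 + (12−8.64)²/8.64 = 3.6851
df = 1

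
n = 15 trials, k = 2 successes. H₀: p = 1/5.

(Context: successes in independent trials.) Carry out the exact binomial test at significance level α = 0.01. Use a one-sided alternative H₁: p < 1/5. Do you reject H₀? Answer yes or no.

Exact binomial: n=15, k=2, p₀=1/5=0.2000
P(X≤2) from Σ C(n,i)·p₀^i·(1−p₀)^(n−i)
p-value (one-sided, H₁ less) = 0.39802
At α=0.01: p ≥ α → fail to reject H₀

reject H₀: no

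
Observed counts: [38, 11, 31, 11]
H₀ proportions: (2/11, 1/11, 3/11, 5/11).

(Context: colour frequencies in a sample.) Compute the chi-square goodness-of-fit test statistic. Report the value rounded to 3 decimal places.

test statistic = 52.548

n = 91; E_i = n·p_i = [16.55, 8.27, 24.82, 41.36]
χ² = (38−16.55)²/16.55 + (11−8.27)²/8.27 + (31−24.82)²/24.82 + (11−41.36)²/41.36 = 52.5480
df = 3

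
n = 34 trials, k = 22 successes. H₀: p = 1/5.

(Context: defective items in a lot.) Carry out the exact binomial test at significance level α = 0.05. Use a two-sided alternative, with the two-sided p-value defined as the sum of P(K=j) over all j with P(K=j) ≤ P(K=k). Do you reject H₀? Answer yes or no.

reject H₀: yes

Exact binomial: n=34, k=22, p₀=1/5=0.2000
P(X=j) = C(n,j)·p₀^j·(1−p₀)^(n−j); p = Σ P(X=j) over j with P(X=j) ≤ P(X=22)
p-value (two-sided) = 0.00000
At α=0.05: p < α → reject H₀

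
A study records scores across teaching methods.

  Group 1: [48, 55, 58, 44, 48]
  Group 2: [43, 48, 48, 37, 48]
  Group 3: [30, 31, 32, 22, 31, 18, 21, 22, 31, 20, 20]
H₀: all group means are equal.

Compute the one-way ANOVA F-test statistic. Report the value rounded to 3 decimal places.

Group means [50.60, 44.80, 25.27], grand mean 35.952
SSB = Σnᵢ(x̄ᵢ−x̄)² = 2718.771; SSW = ΣΣ(x−x̄ᵢ)² = 540.182
MSB = 2718.771/2 = 1359.3853; MSW = 540.182/18 = 30.0101
F = MSB/MSW = 45.2976
df = (2, 18)

test statistic = 45.298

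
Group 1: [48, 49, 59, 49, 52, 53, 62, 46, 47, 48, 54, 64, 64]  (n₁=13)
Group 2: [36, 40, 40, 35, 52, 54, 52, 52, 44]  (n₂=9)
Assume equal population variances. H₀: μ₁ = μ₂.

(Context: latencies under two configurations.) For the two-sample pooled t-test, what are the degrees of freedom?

degrees of freedom = 20

df = n₁ + n₂ − 2 = 13 + 9 − 2 = 20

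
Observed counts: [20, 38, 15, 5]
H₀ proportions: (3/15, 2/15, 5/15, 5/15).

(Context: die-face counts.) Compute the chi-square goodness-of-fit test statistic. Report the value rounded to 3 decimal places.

test statistic = 96.103

n = 78; E_i = n·p_i = [15.60, 10.40, 26.00, 26.00]
χ² = (20−15.60)²/15.60 + (38−10.40)²/10.40 + (15−26.00)²/26.00 + (5−26.00)²/26.00 = 96.1026
df = 3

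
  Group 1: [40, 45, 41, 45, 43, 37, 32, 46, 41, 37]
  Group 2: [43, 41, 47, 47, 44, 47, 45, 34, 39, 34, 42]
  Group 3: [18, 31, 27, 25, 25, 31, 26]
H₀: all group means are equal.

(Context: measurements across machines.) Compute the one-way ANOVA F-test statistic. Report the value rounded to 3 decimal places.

test statistic = 29.854

Group means [40.70, 42.09, 26.14], grand mean 37.607
SSB = Σnᵢ(x̄ᵢ−x̄)² = 1236.812; SSW = ΣΣ(x−x̄ᵢ)² = 517.866
MSB = 1236.812/2 = 618.4062; MSW = 517.866/25 = 20.7146
F = MSB/MSW = 29.8536
df = (2, 25)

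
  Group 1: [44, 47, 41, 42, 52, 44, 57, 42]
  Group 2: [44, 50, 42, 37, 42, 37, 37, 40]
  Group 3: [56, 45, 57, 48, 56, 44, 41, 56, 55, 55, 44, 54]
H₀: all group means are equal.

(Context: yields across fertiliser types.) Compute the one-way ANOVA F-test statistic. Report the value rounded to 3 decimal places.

test statistic = 7.655

Group means [46.12, 41.12, 50.92], grand mean 46.750
SSB = Σnᵢ(x̄ᵢ−x̄)² = 464.583; SSW = ΣΣ(x−x̄ᵢ)² = 758.667
MSB = 464.583/2 = 232.2917; MSW = 758.667/25 = 30.3467
F = MSB/MSW = 7.6546
df = (2, 25)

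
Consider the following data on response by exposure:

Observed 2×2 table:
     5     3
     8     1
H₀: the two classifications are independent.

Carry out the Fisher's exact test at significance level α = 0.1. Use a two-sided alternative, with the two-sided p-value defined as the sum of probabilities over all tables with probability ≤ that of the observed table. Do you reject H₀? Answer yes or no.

Margins: r₁=8, r₂=9, c₁=13, c₂=4, n=17
p_obs = C(8,5)·C(9,8)/C(17,13); sum pmf over tables with pmf ≤ p_obs
p-value (two-sided) = 0.29412
At α=0.1: p ≥ α → fail to reject H₀

reject H₀: no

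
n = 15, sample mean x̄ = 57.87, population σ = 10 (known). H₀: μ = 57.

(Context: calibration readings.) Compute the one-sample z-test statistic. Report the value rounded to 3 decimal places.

test statistic = 0.337

SE = σ/√n = 10/√15 = 2.5820
z = (x̄−μ₀)/SE = (57.87−57)/2.5820 = 0.3369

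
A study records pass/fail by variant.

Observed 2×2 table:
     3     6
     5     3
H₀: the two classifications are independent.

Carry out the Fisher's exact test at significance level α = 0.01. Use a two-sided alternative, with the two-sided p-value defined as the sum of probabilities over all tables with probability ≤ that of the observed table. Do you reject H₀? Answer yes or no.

Margins: r₁=9, r₂=8, c₁=8, c₂=9, n=17
p_obs = C(9,3)·C(8,5)/C(17,8); sum pmf over tables with pmf ≤ p_obs
p-value (two-sided) = 0.34694
At α=0.01: p ≥ α → fail to reject H₀

reject H₀: no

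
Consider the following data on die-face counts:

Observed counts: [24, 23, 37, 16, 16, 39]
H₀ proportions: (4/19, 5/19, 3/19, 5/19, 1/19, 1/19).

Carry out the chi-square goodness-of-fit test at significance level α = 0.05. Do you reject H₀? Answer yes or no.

reject H₀: yes

n = 155; E_i = n·p_i = [32.63, 40.79, 24.47, 40.79, 8.16, 8.16]
χ² = (24−32.63)²/32.63 + (23−40.79)²/40.79 + (37−24.47)²/24.47 + (16−40.79)²/40.79 + (16−8.16)²/8.16 + (39−8.16)²/8.16 = 155.6602
df = 5
p-value (upper-tail) = 0.00000
At α=0.05: p < α → reject H₀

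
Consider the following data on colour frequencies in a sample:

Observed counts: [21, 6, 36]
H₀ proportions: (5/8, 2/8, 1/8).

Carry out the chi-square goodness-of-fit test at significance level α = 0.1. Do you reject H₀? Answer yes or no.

n = 63; E_i = n·p_i = [39.38, 15.75, 7.88]
χ² = (21−39.38)²/39.38 + (6−15.75)²/15.75 + (36−7.88)²/7.88 = 115.0571
df = 2
p-value (upper-tail) = 0.00000
At α=0.1: p < α → reject H₀

reject H₀: yes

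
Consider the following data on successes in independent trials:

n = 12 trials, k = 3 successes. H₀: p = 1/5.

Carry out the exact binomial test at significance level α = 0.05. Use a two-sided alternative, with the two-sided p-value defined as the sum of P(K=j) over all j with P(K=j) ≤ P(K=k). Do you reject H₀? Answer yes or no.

Exact binomial: n=12, k=3, p₀=1/5=0.2000
P(X=j) = C(n,j)·p₀^j·(1−p₀)^(n−j); p = Σ P(X=j) over j with P(X=j) ≤ P(X=3)
p-value (two-sided) = 0.71653
At α=0.05: p ≥ α → fail to reject H₀

reject H₀: no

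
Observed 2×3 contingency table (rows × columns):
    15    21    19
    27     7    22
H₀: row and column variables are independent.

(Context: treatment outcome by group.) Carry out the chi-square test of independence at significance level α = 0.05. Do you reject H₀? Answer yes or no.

reject H₀: yes

Row totals [55, 56], col totals [42, 28, 41], n=111
χ² = (15−20.81)²/20.81 + (21−13.87)²/13.87 + (19−20.32)²/20.32 + (27−21.19)²/21.19 + (7−14.13)²/14.13 + (22−20.68)²/20.68 = 10.6399
df = 2
p-value (upper-tail) = 0.00489
At α=0.05: p < α → reject H₀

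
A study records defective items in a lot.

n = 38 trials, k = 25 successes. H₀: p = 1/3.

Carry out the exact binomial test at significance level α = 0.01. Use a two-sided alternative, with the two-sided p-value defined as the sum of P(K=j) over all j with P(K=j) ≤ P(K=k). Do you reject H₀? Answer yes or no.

reject H₀: yes

Exact binomial: n=38, k=25, p₀=1/3=0.3333
P(X=j) = C(n,j)·p₀^j·(1−p₀)^(n−j); p = Σ P(X=j) over j with P(X=j) ≤ P(X=25)
p-value (two-sided) = 0.00005
At α=0.01: p < α → reject H₀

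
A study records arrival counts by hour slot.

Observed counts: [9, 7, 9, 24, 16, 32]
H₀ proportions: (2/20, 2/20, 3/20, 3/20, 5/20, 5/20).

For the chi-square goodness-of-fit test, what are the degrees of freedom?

degrees of freedom = 5

df = k − 1 = 6 − 1 = 5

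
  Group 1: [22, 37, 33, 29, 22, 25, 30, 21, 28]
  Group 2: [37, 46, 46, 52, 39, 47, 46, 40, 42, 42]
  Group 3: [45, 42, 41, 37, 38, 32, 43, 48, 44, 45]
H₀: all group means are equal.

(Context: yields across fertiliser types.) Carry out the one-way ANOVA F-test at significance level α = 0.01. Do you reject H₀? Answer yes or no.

Group means [27.44, 43.70, 41.50], grand mean 37.897
SSB = Σnᵢ(x̄ᵢ−x̄)² = 1449.867; SSW = ΣΣ(x−x̄ᵢ)² = 618.822
MSB = 1449.867/2 = 724.9337; MSW = 618.822/26 = 23.8009
F = MSB/MSW = 30.4583
df = (2, 26)
p-value (upper-tail) = 0.00000
At α=0.01: p < α → reject H₀

reject H₀: yes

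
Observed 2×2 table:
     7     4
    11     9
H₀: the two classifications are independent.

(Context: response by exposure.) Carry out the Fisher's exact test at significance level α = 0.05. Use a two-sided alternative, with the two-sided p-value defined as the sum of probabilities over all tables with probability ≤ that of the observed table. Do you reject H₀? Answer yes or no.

reject H₀: no

Margins: r₁=11, r₂=20, c₁=18, c₂=13, n=31
p_obs = C(11,7)·C(20,11)/C(31,18); sum pmf over tables with pmf ≤ p_obs
p-value (two-sided) = 0.71783
At α=0.05: p ≥ α → fail to reject H₀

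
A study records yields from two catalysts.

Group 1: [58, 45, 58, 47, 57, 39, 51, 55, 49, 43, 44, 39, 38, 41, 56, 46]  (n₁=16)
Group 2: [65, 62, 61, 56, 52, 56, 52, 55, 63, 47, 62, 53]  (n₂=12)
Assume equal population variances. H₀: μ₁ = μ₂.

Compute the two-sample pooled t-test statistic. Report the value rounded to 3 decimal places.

test statistic = -3.661

x̄₁=47.875, s₁=7.164, n₁=16
x̄₂=57.000, s₂=5.543, n₂=12
s_p² = [15·7.164² + 11·5.543²]/26 = 42.6058
SE = √(s_p²·(1/16+1/12)) = 2.4927
t = (47.875−57.000)/2.4927 = -3.6608
df = 26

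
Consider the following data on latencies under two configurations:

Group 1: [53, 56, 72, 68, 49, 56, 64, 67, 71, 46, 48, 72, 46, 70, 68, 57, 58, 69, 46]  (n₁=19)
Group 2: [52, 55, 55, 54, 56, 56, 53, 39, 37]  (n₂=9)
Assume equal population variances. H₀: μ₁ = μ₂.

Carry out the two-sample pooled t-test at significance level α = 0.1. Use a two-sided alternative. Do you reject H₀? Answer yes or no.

x̄₁=59.789, s₁=9.801, n₁=19
x̄₂=50.778, s₂=7.379, n₂=9
s_p² = [18·9.801² + 8·7.379²]/26 = 83.2582
SE = √(s_p²·(1/19+1/9)) = 3.6923
t = (59.789−50.778)/3.6923 = 2.4407
df = 26
p-value (two-sided) = 0.02178
At α=0.1: p < α → reject H₀

reject H₀: yes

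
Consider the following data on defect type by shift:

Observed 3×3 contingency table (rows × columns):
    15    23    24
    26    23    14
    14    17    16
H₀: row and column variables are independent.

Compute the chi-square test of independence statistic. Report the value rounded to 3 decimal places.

test statistic = 5.803

Row totals [62, 63, 47], col totals [55, 63, 54], n=172
χ² = (15−19.83)²/19.83 + (23−22.71)²/22.71 + (24−19.47)²/19.47 + (26−20.15)²/20.15 + (23−23.08)²/23.08 + (14−19.78)²/19.78 + (14−15.03)²/15.03 + (17−17.22)²/17.22 + (16−14.76)²/14.76 = 5.8031
df = 4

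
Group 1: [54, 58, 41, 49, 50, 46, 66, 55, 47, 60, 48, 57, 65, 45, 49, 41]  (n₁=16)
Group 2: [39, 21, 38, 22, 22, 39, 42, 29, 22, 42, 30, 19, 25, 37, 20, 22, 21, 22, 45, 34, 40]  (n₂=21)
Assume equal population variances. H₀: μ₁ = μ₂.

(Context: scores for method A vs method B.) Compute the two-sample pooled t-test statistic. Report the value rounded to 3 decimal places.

x̄₁=51.938, s₁=7.716, n₁=16
x̄₂=30.048, s₂=9.036, n₂=21
s_p² = [15·7.716² + 20·9.036²]/35 = 72.1683
SE = √(s_p²·(1/16+1/21)) = 2.8191
t = (51.938−30.048)/2.8191 = 7.7650
df = 35

test statistic = 7.765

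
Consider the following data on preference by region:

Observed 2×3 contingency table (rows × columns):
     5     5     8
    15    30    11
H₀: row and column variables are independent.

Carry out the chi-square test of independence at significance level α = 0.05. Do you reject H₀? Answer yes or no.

reject H₀: no

Row totals [18, 56], col totals [20, 35, 19], n=74
χ² = (5−4.86)²/4.86 + (5−8.51)²/8.51 + (8−4.62)²/4.62 + (15−15.14)²/15.14 + (30−26.49)²/26.49 + (11−14.38)²/14.38 = 5.1844
df = 2
p-value (upper-tail) = 0.07485
At α=0.05: p ≥ α → fail to reject H₀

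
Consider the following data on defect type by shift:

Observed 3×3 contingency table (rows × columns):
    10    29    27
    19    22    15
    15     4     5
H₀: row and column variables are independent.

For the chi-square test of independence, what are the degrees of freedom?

df = (r−1)(c−1) = (3−1)·(3−1) = 4

degrees of freedom = 4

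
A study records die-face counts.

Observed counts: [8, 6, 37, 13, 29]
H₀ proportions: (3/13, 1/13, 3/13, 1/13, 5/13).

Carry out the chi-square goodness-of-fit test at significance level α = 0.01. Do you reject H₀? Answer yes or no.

n = 93; E_i = n·p_i = [21.46, 7.15, 21.46, 7.15, 35.77]
χ² = (8−21.46)²/21.46 + (6−7.15)²/7.15 + (37−21.46)²/21.46 + (13−7.15)²/7.15 + (29−35.77)²/35.77 = 25.9384
df = 4
p-value (upper-tail) = 0.00003
At α=0.01: p < α → reject H₀

reject H₀: yes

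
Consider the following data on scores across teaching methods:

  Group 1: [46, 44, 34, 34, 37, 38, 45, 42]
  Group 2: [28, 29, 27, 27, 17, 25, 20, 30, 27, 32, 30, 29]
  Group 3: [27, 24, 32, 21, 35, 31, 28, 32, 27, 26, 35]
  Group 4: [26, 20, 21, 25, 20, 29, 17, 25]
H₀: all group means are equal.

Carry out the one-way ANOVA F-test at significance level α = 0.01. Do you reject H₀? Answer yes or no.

Group means [40.00, 26.75, 28.91, 22.88], grand mean 29.282
SSB = Σnᵢ(x̄ᵢ−x̄)² = 1325.863; SSW = ΣΣ(x−x̄ᵢ)² = 682.034
MSB = 1325.863/3 = 441.9544; MSW = 682.034/35 = 19.4867
F = MSB/MSW = 22.6798
df = (3, 35)
p-value (upper-tail) = 0.00000
At α=0.01: p < α → reject H₀

reject H₀: yes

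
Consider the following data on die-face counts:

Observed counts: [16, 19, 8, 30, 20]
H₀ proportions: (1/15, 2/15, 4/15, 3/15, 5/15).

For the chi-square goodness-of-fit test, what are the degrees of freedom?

degrees of freedom = 4

df = k − 1 = 5 − 1 = 4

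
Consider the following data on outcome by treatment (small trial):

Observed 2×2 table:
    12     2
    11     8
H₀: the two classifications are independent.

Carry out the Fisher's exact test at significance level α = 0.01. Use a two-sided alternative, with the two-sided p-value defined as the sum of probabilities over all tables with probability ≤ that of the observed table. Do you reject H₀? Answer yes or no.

reject H₀: no

Margins: r₁=14, r₂=19, c₁=23, c₂=10, n=33
p_obs = C(14,12)·C(19,11)/C(33,23); sum pmf over tables with pmf ≤ p_obs
p-value (two-sided) = 0.13118
At α=0.01: p ≥ α → fail to reject H₀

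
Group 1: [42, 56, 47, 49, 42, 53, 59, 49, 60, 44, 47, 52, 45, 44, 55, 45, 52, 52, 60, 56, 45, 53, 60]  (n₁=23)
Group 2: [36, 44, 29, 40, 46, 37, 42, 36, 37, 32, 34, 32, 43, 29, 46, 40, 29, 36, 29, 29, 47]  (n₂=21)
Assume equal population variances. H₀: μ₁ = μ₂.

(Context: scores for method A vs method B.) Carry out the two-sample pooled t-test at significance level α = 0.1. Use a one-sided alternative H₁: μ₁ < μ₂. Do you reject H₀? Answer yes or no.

x̄₁=50.739, s₁=5.994, n₁=23
x̄₂=36.810, s₂=6.210, n₂=21
s_p² = [22·5.994² + 20·6.210²]/42 = 37.1827
SE = √(s_p²·(1/23+1/21)) = 1.8404
t = (50.739−36.810)/1.8404 = 7.5686
df = 42
p-value (one-sided, H₁ less) = 1.00000
At α=0.1: p ≥ α → fail to reject H₀

reject H₀: no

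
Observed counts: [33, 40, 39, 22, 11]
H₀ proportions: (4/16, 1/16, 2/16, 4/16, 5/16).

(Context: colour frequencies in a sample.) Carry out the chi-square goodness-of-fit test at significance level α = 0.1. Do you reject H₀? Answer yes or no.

reject H₀: yes

n = 145; E_i = n·p_i = [36.25, 9.06, 18.12, 36.25, 45.31]
χ² = (33−36.25)²/36.25 + (40−9.06)²/9.06 + (39−18.12)²/18.12 + (22−36.25)²/36.25 + (11−45.31)²/45.31 = 161.5324
df = 4
p-value (upper-tail) = 0.00000
At α=0.1: p < α → reject H₀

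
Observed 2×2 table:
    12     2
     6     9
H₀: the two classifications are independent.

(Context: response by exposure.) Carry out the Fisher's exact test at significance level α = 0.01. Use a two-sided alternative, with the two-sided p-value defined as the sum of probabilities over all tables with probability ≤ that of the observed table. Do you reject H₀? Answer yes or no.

reject H₀: no

Margins: r₁=14, r₂=15, c₁=18, c₂=11, n=29
p_obs = C(14,12)·C(15,6)/C(29,18); sum pmf over tables with pmf ≤ p_obs
p-value (two-sided) = 0.02094
At α=0.01: p ≥ α → fail to reject H₀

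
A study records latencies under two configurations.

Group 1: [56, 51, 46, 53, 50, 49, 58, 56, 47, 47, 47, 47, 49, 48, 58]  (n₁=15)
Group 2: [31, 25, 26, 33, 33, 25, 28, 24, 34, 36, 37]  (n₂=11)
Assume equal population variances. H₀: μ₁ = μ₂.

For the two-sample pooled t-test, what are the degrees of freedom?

degrees of freedom = 24

df = n₁ + n₂ − 2 = 15 + 11 − 2 = 24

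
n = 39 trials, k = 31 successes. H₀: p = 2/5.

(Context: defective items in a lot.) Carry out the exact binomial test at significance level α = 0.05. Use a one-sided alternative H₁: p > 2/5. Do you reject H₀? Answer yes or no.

Exact binomial: n=39, k=31, p₀=2/5=0.4000
P(X≥31) from Σ C(n,i)·p₀^i·(1−p₀)^(n−i)
p-value (one-sided, H₁ greater) = 0.00000
At α=0.05: p < α → reject H₀

reject H₀: yes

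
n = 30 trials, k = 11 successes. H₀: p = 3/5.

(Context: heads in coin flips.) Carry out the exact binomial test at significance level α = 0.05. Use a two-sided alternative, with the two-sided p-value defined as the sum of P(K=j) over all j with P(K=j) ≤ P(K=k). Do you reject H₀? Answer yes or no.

Exact binomial: n=30, k=11, p₀=3/5=0.6000
P(X=j) = C(n,j)·p₀^j·(1−p₀)^(n−j); p = Σ P(X=j) over j with P(X=j) ≤ P(X=11)
p-value (two-sided) = 0.01396
At α=0.05: p < α → reject H₀

reject H₀: yes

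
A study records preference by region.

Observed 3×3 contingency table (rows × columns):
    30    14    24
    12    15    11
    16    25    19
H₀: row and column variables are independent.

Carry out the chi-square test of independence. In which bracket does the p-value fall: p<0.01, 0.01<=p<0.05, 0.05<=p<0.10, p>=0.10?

Row totals [68, 38, 60], col totals [58, 54, 54], n=166
χ² = (30−23.76)²/23.76 + (14−22.12)²/22.12 + (24−22.12)²/22.12 + (12−13.28)²/13.28 + (15−12.36)²/12.36 + (11−12.36)²/12.36 + (16−20.96)²/20.96 + (25−19.52)²/19.52 + (19−19.52)²/19.52 = 8.3449
df = 4
p-value (upper-tail) = 0.07973
→ bracket: 0.05<=p<0.10

p-value bracket: 0.05<=p<0.10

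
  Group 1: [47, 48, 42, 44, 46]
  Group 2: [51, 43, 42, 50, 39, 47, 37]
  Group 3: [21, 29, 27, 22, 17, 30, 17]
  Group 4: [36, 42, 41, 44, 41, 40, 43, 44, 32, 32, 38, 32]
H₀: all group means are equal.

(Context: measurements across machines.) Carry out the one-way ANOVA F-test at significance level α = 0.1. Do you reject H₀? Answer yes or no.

reject H₀: yes

Group means [45.40, 44.14, 23.29, 38.75], grand mean 37.548
SSB = Σnᵢ(x̄ᵢ−x̄)² = 2053.942; SSW = ΣΣ(x−x̄ᵢ)² = 613.736
MSB = 2053.942/3 = 684.6472; MSW = 613.736/27 = 22.7310
F = MSB/MSW = 30.1196
df = (3, 27)
p-value (upper-tail) = 0.00000
At α=0.1: p < α → reject H₀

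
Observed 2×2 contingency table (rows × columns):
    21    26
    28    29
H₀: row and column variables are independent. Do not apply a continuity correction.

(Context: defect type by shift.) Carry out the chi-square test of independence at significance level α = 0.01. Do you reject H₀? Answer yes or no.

Row totals [47, 57], col totals [49, 55], n=104
χ² = (21−22.14)²/22.14 + (26−24.86)²/24.86 + (28−26.86)²/26.86 + (29−30.14)²/30.14 = 0.2040
df = 1
p-value (upper-tail) = 0.65152
At α=0.01: p ≥ α → fail to reject H₀

reject H₀: no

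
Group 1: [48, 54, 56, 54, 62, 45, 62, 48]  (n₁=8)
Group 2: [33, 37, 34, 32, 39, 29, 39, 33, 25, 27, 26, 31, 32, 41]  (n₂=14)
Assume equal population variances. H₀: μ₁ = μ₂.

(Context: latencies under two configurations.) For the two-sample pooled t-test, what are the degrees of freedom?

degrees of freedom = 20

df = n₁ + n₂ − 2 = 8 + 14 − 2 = 20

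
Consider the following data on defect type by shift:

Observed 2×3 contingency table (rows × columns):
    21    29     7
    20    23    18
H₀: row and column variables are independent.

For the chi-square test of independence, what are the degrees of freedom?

df = (r−1)(c−1) = (2−1)·(3−1) = 2

degrees of freedom = 2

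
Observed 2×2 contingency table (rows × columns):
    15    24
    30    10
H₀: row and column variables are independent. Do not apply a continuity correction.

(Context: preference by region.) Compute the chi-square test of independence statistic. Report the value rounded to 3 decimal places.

test statistic = 10.754

Row totals [39, 40], col totals [45, 34], n=79
χ² = (15−22.22)²/22.22 + (24−16.78)²/16.78 + (30−22.78)²/22.78 + (10−17.22)²/17.22 = 10.7538
df = 1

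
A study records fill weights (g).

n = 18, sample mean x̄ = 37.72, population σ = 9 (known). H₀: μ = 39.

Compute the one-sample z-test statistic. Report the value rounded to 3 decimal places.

SE = σ/√n = 9/√18 = 2.1213
z = (x̄−μ₀)/SE = (37.72−39)/2.1213 = -0.6034

test statistic = -0.603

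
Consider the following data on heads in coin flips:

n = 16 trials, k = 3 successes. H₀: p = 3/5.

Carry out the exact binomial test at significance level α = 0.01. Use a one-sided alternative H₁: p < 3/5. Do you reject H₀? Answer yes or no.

reject H₀: yes

Exact binomial: n=16, k=3, p₀=3/5=0.6000
P(X≤3) from Σ C(n,i)·p₀^i·(1−p₀)^(n−i)
p-value (one-sided, H₁ less) = 0.00094
At α=0.01: p < α → reject H₀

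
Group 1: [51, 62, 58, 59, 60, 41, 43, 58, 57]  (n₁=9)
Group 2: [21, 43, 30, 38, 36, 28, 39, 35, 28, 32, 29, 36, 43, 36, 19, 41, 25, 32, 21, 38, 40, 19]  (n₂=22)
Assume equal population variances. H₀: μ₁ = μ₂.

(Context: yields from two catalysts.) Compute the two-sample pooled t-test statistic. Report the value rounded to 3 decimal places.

test statistic = 7.293

x̄₁=54.333, s₁=7.616, n₁=9
x̄₂=32.227, s₂=7.678, n₂=22
s_p² = [8·7.616² + 21·7.678²]/29 = 58.6850
SE = √(s_p²·(1/9+1/22)) = 3.0312
t = (54.333−32.227)/3.0312 = 7.2929
df = 29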